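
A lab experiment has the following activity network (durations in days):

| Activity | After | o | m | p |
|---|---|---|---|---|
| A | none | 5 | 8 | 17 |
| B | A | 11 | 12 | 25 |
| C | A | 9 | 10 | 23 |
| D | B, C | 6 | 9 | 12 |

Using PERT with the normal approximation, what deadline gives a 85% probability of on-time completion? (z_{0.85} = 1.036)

te_A = (5 + 4·8 + 17)/6 = 54/6 = 9; σ²_A = ((17−5)/6)² = 4.000
te_B = (11 + 4·12 + 25)/6 = 84/6 = 14; σ²_B = ((25−11)/6)² = 5.444
te_C = (9 + 4·10 + 23)/6 = 72/6 = 12; σ²_C = ((23−9)/6)² = 5.444
te_D = (6 + 4·9 + 12)/6 = 54/6 = 9; σ²_D = ((12−6)/6)² = 1.000

Forward pass:
ES_A = 0; EF_A = 9
ES_B = 9; EF_B = 9+14 = 23
ES_C = 9; EF_C = 9+12 = 21
ES_D = max(EF_B=23, EF_C=21) = 23; EF_D = 23+9 = 32
Expected project duration μ = 32 days. Critical path: A → B → D.

Variance along critical path = 4.000 + 5.444 + 1.000 = 10.444; σ = 3.232 days.
D = μ + z·σ = 32 + 1.036·3.232 = 35.3 days

35.3 days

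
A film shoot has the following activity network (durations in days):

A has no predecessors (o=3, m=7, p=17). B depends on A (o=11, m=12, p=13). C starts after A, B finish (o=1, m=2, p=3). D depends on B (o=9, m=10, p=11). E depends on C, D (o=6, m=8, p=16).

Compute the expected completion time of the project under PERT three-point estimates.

39 days

te_A = (3 + 4·7 + 17)/6 = 48/6 = 8
te_B = (11 + 4·12 + 13)/6 = 72/6 = 12
te_C = (1 + 4·2 + 3)/6 = 12/6 = 2
te_D = (9 + 4·10 + 11)/6 = 60/6 = 10
te_E = (6 + 4·8 + 16)/6 = 54/6 = 9

Forward pass:
ES_A = 0; EF_A = 8
ES_B = 8; EF_B = 8+12 = 20
ES_C = max(EF_A=8, EF_B=20) = 20; EF_C = 20+2 = 22
ES_D = 20; EF_D = 20+10 = 30
ES_E = max(EF_C=22, EF_D=30) = 30; EF_E = 30+9 = 39
Expected project duration μ = 39 days. Critical path: A → B → D → E.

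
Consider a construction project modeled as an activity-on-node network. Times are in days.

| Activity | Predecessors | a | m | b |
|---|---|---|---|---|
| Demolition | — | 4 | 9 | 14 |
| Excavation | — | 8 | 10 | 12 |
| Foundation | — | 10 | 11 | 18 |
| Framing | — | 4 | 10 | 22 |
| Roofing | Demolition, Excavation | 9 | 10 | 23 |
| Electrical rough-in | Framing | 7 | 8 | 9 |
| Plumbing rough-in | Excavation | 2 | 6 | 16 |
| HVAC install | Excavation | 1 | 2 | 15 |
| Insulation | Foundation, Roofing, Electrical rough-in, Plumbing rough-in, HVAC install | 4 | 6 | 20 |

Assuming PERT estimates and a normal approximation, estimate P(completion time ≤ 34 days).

te_Demolition = (4 + 4·9 + 14)/6 = 54/6 = 9; σ²_Demolition = ((14−4)/6)² = 2.778
te_Excavation = (8 + 4·10 + 12)/6 = 60/6 = 10; σ²_Excavation = ((12−8)/6)² = 0.444
te_Foundation = (10 + 4·11 + 18)/6 = 72/6 = 12; σ²_Foundation = ((18−10)/6)² = 1.778
te_Framing = (4 + 4·10 + 22)/6 = 66/6 = 11; σ²_Framing = ((22−4)/6)² = 9.000
te_Roofing = (9 + 4·10 + 23)/6 = 72/6 = 12; σ²_Roofing = ((23−9)/6)² = 5.444
te_Electrical rough-in = (7 + 4·8 + 9)/6 = 48/6 = 8; σ²_Electrical rough-in = ((9−7)/6)² = 0.111
te_Plumbing rough-in = (2 + 4·6 + 16)/6 = 42/6 = 7; σ²_Plumbing rough-in = ((16−2)/6)² = 5.444
te_HVAC install = (1 + 4·2 + 15)/6 = 24/6 = 4; σ²_HVAC install = ((15−1)/6)² = 5.444
te_Insulation = (4 + 4·6 + 20)/6 = 48/6 = 8; σ²_Insulation = ((20−4)/6)² = 7.111

Forward pass:
ES_Demolition = 0; EF_Demolition = 9
ES_Excavation = 0; EF_Excavation = 10
ES_Foundation = 0; EF_Foundation = 12
ES_Framing = 0; EF_Framing = 11
ES_Roofing = max(EF_Demolition=9, EF_Excavation=10) = 10; EF_Roofing = 10+12 = 22
ES_Electrical rough-in = 11; EF_Electrical rough-in = 11+8 = 19
ES_Plumbing rough-in = 10; EF_Plumbing rough-in = 10+7 = 17
ES_HVAC install = 10; EF_HVAC install = 10+4 = 14
ES_Insulation = max(EF_Foundation=12, EF_Roofing=22, EF_Electrical rough-in=19, EF_Plumbing rough-in=17, EF_HVAC install=14) = 22; EF_Insulation = 22+8 = 30
Expected project duration μ = 30 days. Critical path: Excavation → Roofing → Insulation.

Variance along critical path = 0.444 + 5.444 + 7.111 = 13.000; σ = √13.000 = 3.606 days.
Z = (34 − 30) / 3.606 = 1.109
P(T ≤ 34) = Φ(1.109) ≈ 0.866

0.866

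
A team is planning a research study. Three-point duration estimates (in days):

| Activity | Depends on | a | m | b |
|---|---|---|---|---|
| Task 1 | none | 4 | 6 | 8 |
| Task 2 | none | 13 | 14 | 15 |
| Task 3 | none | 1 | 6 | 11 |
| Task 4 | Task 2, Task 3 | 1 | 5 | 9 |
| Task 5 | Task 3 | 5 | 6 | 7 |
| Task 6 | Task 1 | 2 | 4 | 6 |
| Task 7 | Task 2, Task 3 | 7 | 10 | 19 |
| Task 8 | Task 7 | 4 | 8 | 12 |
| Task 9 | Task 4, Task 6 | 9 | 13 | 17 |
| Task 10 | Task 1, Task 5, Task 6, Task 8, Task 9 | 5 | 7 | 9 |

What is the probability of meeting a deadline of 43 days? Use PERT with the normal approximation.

te_Task 1 = (4 + 4·6 + 8)/6 = 36/6 = 6; σ²_Task 1 = ((8−4)/6)² = 0.444
te_Task 2 = (13 + 4·14 + 15)/6 = 84/6 = 14; σ²_Task 2 = ((15−13)/6)² = 0.111
te_Task 3 = (1 + 4·6 + 11)/6 = 36/6 = 6; σ²_Task 3 = ((11−1)/6)² = 2.778
te_Task 4 = (1 + 4·5 + 9)/6 = 30/6 = 5; σ²_Task 4 = ((9−1)/6)² = 1.778
te_Task 5 = (5 + 4·6 + 7)/6 = 36/6 = 6; σ²_Task 5 = ((7−5)/6)² = 0.111
te_Task 6 = (2 + 4·4 + 6)/6 = 24/6 = 4; σ²_Task 6 = ((6−2)/6)² = 0.444
te_Task 7 = (7 + 4·10 + 19)/6 = 66/6 = 11; σ²_Task 7 = ((19−7)/6)² = 4.000
te_Task 8 = (4 + 4·8 + 12)/6 = 48/6 = 8; σ²_Task 8 = ((12−4)/6)² = 1.778
te_Task 9 = (9 + 4·13 + 17)/6 = 78/6 = 13; σ²_Task 9 = ((17−9)/6)² = 1.778
te_Task 10 = (5 + 4·7 + 9)/6 = 42/6 = 7; σ²_Task 10 = ((9−5)/6)² = 0.444

Forward pass:
ES_Task 1 = 0; EF_Task 1 = 6
ES_Task 2 = 0; EF_Task 2 = 14
ES_Task 3 = 0; EF_Task 3 = 6
ES_Task 4 = max(EF_Task 2=14, EF_Task 3=6) = 14; EF_Task 4 = 14+5 = 19
ES_Task 5 = 6; EF_Task 5 = 6+6 = 12
ES_Task 6 = 6; EF_Task 6 = 6+4 = 10
ES_Task 7 = max(EF_Task 2=14, EF_Task 3=6) = 14; EF_Task 7 = 14+11 = 25
ES_Task 8 = 25; EF_Task 8 = 25+8 = 33
ES_Task 9 = max(EF_Task 4=19, EF_Task 6=10) = 19; EF_Task 9 = 19+13 = 32
ES_Task 10 = max(EF_Task 1=6, EF_Task 5=12, EF_Task 6=10, EF_Task 8=33, EF_Task 9=32) = 33; EF_Task 10 = 33+7 = 40
Expected project duration μ = 40 days. Critical path: Task 2 → Task 7 → Task 8 → Task 10.

Variance along critical path = 0.111 + 4.000 + 1.778 + 0.444 = 6.333; σ = √6.333 = 2.517 days.
Z = (43 − 40) / 2.517 = 1.192
P(T ≤ 43) = Φ(1.192) ≈ 0.883

0.883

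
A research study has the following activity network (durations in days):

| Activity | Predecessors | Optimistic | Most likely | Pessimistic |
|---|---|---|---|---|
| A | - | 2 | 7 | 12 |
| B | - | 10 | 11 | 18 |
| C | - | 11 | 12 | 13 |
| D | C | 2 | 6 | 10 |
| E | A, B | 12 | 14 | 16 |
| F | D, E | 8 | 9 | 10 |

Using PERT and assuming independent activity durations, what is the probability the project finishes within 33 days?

0.095

te_A = (2 + 4·7 + 12)/6 = 42/6 = 7; σ²_A = ((12−2)/6)² = 2.778
te_B = (10 + 4·11 + 18)/6 = 72/6 = 12; σ²_B = ((18−10)/6)² = 1.778
te_C = (11 + 4·12 + 13)/6 = 72/6 = 12; σ²_C = ((13−11)/6)² = 0.111
te_D = (2 + 4·6 + 10)/6 = 36/6 = 6; σ²_D = ((10−2)/6)² = 1.778
te_E = (12 + 4·14 + 16)/6 = 84/6 = 14; σ²_E = ((16−12)/6)² = 0.444
te_F = (8 + 4·9 + 10)/6 = 54/6 = 9; σ²_F = ((10−8)/6)² = 0.111

Forward pass:
ES_A = 0; EF_A = 7
ES_B = 0; EF_B = 12
ES_C = 0; EF_C = 12
ES_D = 12; EF_D = 12+6 = 18
ES_E = max(EF_A=7, EF_B=12) = 12; EF_E = 12+14 = 26
ES_F = max(EF_D=18, EF_E=26) = 26; EF_F = 26+9 = 35
Expected project duration μ = 35 days. Critical path: B → E → F.

Variance along critical path = 1.778 + 0.444 + 0.111 = 2.333; σ = √2.333 = 1.528 days.
Z = (33 − 35) / 1.528 = -1.309
P(T ≤ 33) = Φ(-1.309) ≈ 0.095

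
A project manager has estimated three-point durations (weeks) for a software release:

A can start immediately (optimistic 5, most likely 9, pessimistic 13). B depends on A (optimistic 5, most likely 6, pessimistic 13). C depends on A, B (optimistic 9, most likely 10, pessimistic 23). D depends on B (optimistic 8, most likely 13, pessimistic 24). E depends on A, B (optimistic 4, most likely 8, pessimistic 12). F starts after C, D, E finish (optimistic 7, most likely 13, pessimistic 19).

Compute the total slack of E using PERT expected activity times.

6 weeks

te_A = (5 + 4·9 + 13)/6 = 54/6 = 9
te_B = (5 + 4·6 + 13)/6 = 42/6 = 7
te_C = (9 + 4·10 + 23)/6 = 72/6 = 12
te_D = (8 + 4·13 + 24)/6 = 84/6 = 14
te_E = (4 + 4·8 + 12)/6 = 48/6 = 8
te_F = (7 + 4·13 + 19)/6 = 78/6 = 13

Forward pass:
ES_A = 0; EF_A = 9
ES_B = 9; EF_B = 9+7 = 16
ES_C = max(EF_A=9, EF_B=16) = 16; EF_C = 16+12 = 28
ES_D = 16; EF_D = 16+14 = 30
ES_E = max(EF_A=9, EF_B=16) = 16; EF_E = 16+8 = 24
ES_F = max(EF_C=28, EF_D=30, EF_E=24) = 30; EF_F = 30+13 = 43
Expected project duration μ = 43 weeks. Critical path: A → B → D → F.

Backward pass:
LF_F = 43; LS_F = 43−13 = 30
LF_E = LS_F = 30; LS_E = 30−8 = 22
LF_D = LS_F = 30; LS_D = 30−14 = 16
LF_C = LS_F = 30; LS_C = 30−12 = 18
LF_B = min(LS_C=18, LS_D=16, LS_E=22) = 16; LS_B = 16−7 = 9
LF_A = min(LS_B=9, LS_C=18, LS_E=22) = 9; LS_A = 9−9 = 0
Slack_E = LS_E − ES_E = 22 − 16 = 6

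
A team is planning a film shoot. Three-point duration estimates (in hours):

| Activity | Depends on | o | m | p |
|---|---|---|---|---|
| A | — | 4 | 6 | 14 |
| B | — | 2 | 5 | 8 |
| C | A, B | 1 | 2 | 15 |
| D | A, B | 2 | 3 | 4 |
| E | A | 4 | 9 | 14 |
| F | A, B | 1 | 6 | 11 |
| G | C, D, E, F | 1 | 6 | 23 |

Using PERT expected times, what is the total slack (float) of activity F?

3 hours

te_A = (4 + 4·6 + 14)/6 = 42/6 = 7
te_B = (2 + 4·5 + 8)/6 = 30/6 = 5
te_C = (1 + 4·2 + 15)/6 = 24/6 = 4
te_D = (2 + 4·3 + 4)/6 = 18/6 = 3
te_E = (4 + 4·9 + 14)/6 = 54/6 = 9
te_F = (1 + 4·6 + 11)/6 = 36/6 = 6
te_G = (1 + 4·6 + 23)/6 = 48/6 = 8

Forward pass:
ES_A = 0; EF_A = 7
ES_B = 0; EF_B = 5
ES_C = max(EF_A=7, EF_B=5) = 7; EF_C = 7+4 = 11
ES_D = max(EF_A=7, EF_B=5) = 7; EF_D = 7+3 = 10
ES_E = 7; EF_E = 7+9 = 16
ES_F = max(EF_A=7, EF_B=5) = 7; EF_F = 7+6 = 13
ES_G = max(EF_C=11, EF_D=10, EF_E=16, EF_F=13) = 16; EF_G = 16+8 = 24
Expected project duration μ = 24 hours. Critical path: A → E → G.

Backward pass:
LF_G = 24; LS_G = 24−8 = 16
LF_F = LS_G = 16; LS_F = 16−6 = 10
LF_E = LS_G = 16; LS_E = 16−9 = 7
LF_D = LS_G = 16; LS_D = 16−3 = 13
LF_C = LS_G = 16; LS_C = 16−4 = 12
LF_B = min(LS_C=12, LS_D=13, LS_F=10) = 10; LS_B = 10−5 = 5
LF_A = min(LS_C=12, LS_D=13, LS_E=7, LS_F=10) = 7; LS_A = 7−7 = 0
Slack_F = LS_F − ES_F = 10 − 7 = 3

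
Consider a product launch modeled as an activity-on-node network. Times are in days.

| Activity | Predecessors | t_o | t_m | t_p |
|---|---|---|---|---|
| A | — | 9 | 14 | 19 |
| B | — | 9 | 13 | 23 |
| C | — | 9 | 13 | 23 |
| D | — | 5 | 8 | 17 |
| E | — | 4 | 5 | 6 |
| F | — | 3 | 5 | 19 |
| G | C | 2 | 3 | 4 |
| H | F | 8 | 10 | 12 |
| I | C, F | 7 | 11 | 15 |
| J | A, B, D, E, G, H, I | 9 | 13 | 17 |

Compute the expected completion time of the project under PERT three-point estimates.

38 days

te_A = (9 + 4·14 + 19)/6 = 84/6 = 14
te_B = (9 + 4·13 + 23)/6 = 84/6 = 14
te_C = (9 + 4·13 + 23)/6 = 84/6 = 14
te_D = (5 + 4·8 + 17)/6 = 54/6 = 9
te_E = (4 + 4·5 + 6)/6 = 30/6 = 5
te_F = (3 + 4·5 + 19)/6 = 42/6 = 7
te_G = (2 + 4·3 + 4)/6 = 18/6 = 3
te_H = (8 + 4·10 + 12)/6 = 60/6 = 10
te_I = (7 + 4·11 + 15)/6 = 66/6 = 11
te_J = (9 + 4·13 + 17)/6 = 78/6 = 13

Forward pass:
ES_A = 0; EF_A = 14
ES_B = 0; EF_B = 14
ES_C = 0; EF_C = 14
ES_D = 0; EF_D = 9
ES_E = 0; EF_E = 5
ES_F = 0; EF_F = 7
ES_G = 14; EF_G = 14+3 = 17
ES_H = 7; EF_H = 7+10 = 17
ES_I = max(EF_C=14, EF_F=7) = 14; EF_I = 14+11 = 25
ES_J = max(EF_A=14, EF_B=14, EF_D=9, EF_E=5, EF_G=17, EF_H=17, EF_I=25) = 25; EF_J = 25+13 = 38
Expected project duration μ = 38 days. Critical path: C → I → J.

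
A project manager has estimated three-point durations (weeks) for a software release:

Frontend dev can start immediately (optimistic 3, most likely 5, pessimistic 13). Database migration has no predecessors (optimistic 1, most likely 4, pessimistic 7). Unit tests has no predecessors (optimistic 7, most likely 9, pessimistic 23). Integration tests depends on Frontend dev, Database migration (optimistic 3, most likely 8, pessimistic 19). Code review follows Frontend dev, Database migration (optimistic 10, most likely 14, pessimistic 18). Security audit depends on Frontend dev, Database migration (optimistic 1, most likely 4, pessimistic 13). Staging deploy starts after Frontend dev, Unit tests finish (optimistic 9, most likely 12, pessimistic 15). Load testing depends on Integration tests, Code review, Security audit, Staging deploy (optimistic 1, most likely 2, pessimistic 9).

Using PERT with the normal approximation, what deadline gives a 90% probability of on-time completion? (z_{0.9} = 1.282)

30.0 weeks

te_Frontend dev = (3 + 4·5 + 13)/6 = 36/6 = 6; σ²_Frontend dev = ((13−3)/6)² = 2.778
te_Database migration = (1 + 4·4 + 7)/6 = 24/6 = 4; σ²_Database migration = ((7−1)/6)² = 1.000
te_Unit tests = (7 + 4·9 + 23)/6 = 66/6 = 11; σ²_Unit tests = ((23−7)/6)² = 7.111
te_Integration tests = (3 + 4·8 + 19)/6 = 54/6 = 9; σ²_Integration tests = ((19−3)/6)² = 7.111
te_Code review = (10 + 4·14 + 18)/6 = 84/6 = 14; σ²_Code review = ((18−10)/6)² = 1.778
te_Security audit = (1 + 4·4 + 13)/6 = 30/6 = 5; σ²_Security audit = ((13−1)/6)² = 4.000
te_Staging deploy = (9 + 4·12 + 15)/6 = 72/6 = 12; σ²_Staging deploy = ((15−9)/6)² = 1.000
te_Load testing = (1 + 4·2 + 9)/6 = 18/6 = 3; σ²_Load testing = ((9−1)/6)² = 1.778

Forward pass:
ES_Frontend dev = 0; EF_Frontend dev = 6
ES_Database migration = 0; EF_Database migration = 4
ES_Unit tests = 0; EF_Unit tests = 11
ES_Integration tests = max(EF_Frontend dev=6, EF_Database migration=4) = 6; EF_Integration tests = 6+9 = 15
ES_Code review = max(EF_Frontend dev=6, EF_Database migration=4) = 6; EF_Code review = 6+14 = 20
ES_Security audit = max(EF_Frontend dev=6, EF_Database migration=4) = 6; EF_Security audit = 6+5 = 11
ES_Staging deploy = max(EF_Frontend dev=6, EF_Unit tests=11) = 11; EF_Staging deploy = 11+12 = 23
ES_Load testing = max(EF_Integration tests=15, EF_Code review=20, EF_Security audit=11, EF_Staging deploy=23) = 23; EF_Load testing = 23+3 = 26
Expected project duration μ = 26 weeks. Critical path: Unit tests → Staging deploy → Load testing.

Variance along critical path = 7.111 + 1.000 + 1.778 = 9.889; σ = 3.145 weeks.
D = μ + z·σ = 26 + 1.282·3.145 = 30.0 weeks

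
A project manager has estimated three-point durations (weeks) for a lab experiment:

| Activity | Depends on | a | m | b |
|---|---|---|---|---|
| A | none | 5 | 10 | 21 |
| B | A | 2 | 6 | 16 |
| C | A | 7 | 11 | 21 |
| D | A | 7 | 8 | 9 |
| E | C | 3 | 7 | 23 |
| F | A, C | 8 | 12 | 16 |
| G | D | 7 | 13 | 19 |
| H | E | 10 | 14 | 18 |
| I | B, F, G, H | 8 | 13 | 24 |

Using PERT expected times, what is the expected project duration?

te_A = (5 + 4·10 + 21)/6 = 66/6 = 11
te_B = (2 + 4·6 + 16)/6 = 42/6 = 7
te_C = (7 + 4·11 + 21)/6 = 72/6 = 12
te_D = (7 + 4·8 + 9)/6 = 48/6 = 8
te_E = (3 + 4·7 + 23)/6 = 54/6 = 9
te_F = (8 + 4·12 + 16)/6 = 72/6 = 12
te_G = (7 + 4·13 + 19)/6 = 78/6 = 13
te_H = (10 + 4·14 + 18)/6 = 84/6 = 14
te_I = (8 + 4·13 + 24)/6 = 84/6 = 14

Forward pass:
ES_A = 0; EF_A = 11
ES_B = 11; EF_B = 11+7 = 18
ES_C = 11; EF_C = 11+12 = 23
ES_D = 11; EF_D = 11+8 = 19
ES_E = 23; EF_E = 23+9 = 32
ES_F = max(EF_A=11, EF_C=23) = 23; EF_F = 23+12 = 35
ES_G = 19; EF_G = 19+13 = 32
ES_H = 32; EF_H = 32+14 = 46
ES_I = max(EF_B=18, EF_F=35, EF_G=32, EF_H=46) = 46; EF_I = 46+14 = 60
Expected project duration μ = 60 weeks. Critical path: A → C → E → H → I.

60 weeks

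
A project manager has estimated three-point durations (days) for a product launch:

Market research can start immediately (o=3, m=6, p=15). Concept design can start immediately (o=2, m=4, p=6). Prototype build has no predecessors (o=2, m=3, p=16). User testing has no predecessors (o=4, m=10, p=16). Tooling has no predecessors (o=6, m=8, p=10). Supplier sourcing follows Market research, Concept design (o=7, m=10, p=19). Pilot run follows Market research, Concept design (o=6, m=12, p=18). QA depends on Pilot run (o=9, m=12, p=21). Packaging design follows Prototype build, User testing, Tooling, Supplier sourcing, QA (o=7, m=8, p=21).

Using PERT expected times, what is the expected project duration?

te_Market research = (3 + 4·6 + 15)/6 = 42/6 = 7
te_Concept design = (2 + 4·4 + 6)/6 = 24/6 = 4
te_Prototype build = (2 + 4·3 + 16)/6 = 30/6 = 5
te_User testing = (4 + 4·10 + 16)/6 = 60/6 = 10
te_Tooling = (6 + 4·8 + 10)/6 = 48/6 = 8
te_Supplier sourcing = (7 + 4·10 + 19)/6 = 66/6 = 11
te_Pilot run = (6 + 4·12 + 18)/6 = 72/6 = 12
te_QA = (9 + 4·12 + 21)/6 = 78/6 = 13
te_Packaging design = (7 + 4·8 + 21)/6 = 60/6 = 10

Forward pass:
ES_Market research = 0; EF_Market research = 7
ES_Concept design = 0; EF_Concept design = 4
ES_Prototype build = 0; EF_Prototype build = 5
ES_User testing = 0; EF_User testing = 10
ES_Tooling = 0; EF_Tooling = 8
ES_Supplier sourcing = max(EF_Market research=7, EF_Concept design=4) = 7; EF_Supplier sourcing = 7+11 = 18
ES_Pilot run = max(EF_Market research=7, EF_Concept design=4) = 7; EF_Pilot run = 7+12 = 19
ES_QA = 19; EF_QA = 19+13 = 32
ES_Packaging design = max(EF_Prototype build=5, EF_User testing=10, EF_Tooling=8, EF_Supplier sourcing=18, EF_QA=32) = 32; EF_Packaging design = 32+10 = 42
Expected project duration μ = 42 days. Critical path: Market research → Pilot run → QA → Packaging design.

42 days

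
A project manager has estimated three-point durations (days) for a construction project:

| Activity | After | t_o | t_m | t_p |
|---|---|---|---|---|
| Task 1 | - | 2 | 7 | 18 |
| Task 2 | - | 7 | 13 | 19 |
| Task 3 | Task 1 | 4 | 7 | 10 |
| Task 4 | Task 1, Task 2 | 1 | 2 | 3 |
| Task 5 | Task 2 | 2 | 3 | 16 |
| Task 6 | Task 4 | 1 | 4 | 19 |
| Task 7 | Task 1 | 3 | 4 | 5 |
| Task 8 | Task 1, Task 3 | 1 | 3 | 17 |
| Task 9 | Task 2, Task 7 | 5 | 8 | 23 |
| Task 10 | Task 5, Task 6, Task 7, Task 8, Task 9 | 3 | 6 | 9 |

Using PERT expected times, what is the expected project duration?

29 days

te_Task 1 = (2 + 4·7 + 18)/6 = 48/6 = 8
te_Task 2 = (7 + 4·13 + 19)/6 = 78/6 = 13
te_Task 3 = (4 + 4·7 + 10)/6 = 42/6 = 7
te_Task 4 = (1 + 4·2 + 3)/6 = 12/6 = 2
te_Task 5 = (2 + 4·3 + 16)/6 = 30/6 = 5
te_Task 6 = (1 + 4·4 + 19)/6 = 36/6 = 6
te_Task 7 = (3 + 4·4 + 5)/6 = 24/6 = 4
te_Task 8 = (1 + 4·3 + 17)/6 = 30/6 = 5
te_Task 9 = (5 + 4·8 + 23)/6 = 60/6 = 10
te_Task 10 = (3 + 4·6 + 9)/6 = 36/6 = 6

Forward pass:
ES_Task 1 = 0; EF_Task 1 = 8
ES_Task 2 = 0; EF_Task 2 = 13
ES_Task 3 = 8; EF_Task 3 = 8+7 = 15
ES_Task 4 = max(EF_Task 1=8, EF_Task 2=13) = 13; EF_Task 4 = 13+2 = 15
ES_Task 5 = 13; EF_Task 5 = 13+5 = 18
ES_Task 6 = 15; EF_Task 6 = 15+6 = 21
ES_Task 7 = 8; EF_Task 7 = 8+4 = 12
ES_Task 8 = max(EF_Task 1=8, EF_Task 3=15) = 15; EF_Task 8 = 15+5 = 20
ES_Task 9 = max(EF_Task 2=13, EF_Task 7=12) = 13; EF_Task 9 = 13+10 = 23
ES_Task 10 = max(EF_Task 5=18, EF_Task 6=21, EF_Task 7=12, EF_Task 8=20, EF_Task 9=23) = 23; EF_Task 10 = 23+6 = 29
Expected project duration μ = 29 days. Critical path: Task 2 → Task 9 → Task 10.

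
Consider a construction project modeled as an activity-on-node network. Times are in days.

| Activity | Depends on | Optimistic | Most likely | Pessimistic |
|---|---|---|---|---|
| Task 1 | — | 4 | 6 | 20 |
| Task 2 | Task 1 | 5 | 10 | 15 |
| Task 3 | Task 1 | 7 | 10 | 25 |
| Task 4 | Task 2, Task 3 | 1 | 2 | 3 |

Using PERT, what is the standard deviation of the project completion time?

4.03 days

te_Task 1 = (4 + 4·6 + 20)/6 = 48/6 = 8; σ²_Task 1 = ((20−4)/6)² = 7.111
te_Task 2 = (5 + 4·10 + 15)/6 = 60/6 = 10; σ²_Task 2 = ((15−5)/6)² = 2.778
te_Task 3 = (7 + 4·10 + 25)/6 = 72/6 = 12; σ²_Task 3 = ((25−7)/6)² = 9.000
te_Task 4 = (1 + 4·2 + 3)/6 = 12/6 = 2; σ²_Task 4 = ((3−1)/6)² = 0.111

Forward pass:
ES_Task 1 = 0; EF_Task 1 = 8
ES_Task 2 = 8; EF_Task 2 = 8+10 = 18
ES_Task 3 = 8; EF_Task 3 = 8+12 = 20
ES_Task 4 = max(EF_Task 2=18, EF_Task 3=20) = 20; EF_Task 4 = 20+2 = 22
Expected project duration μ = 22 days. Critical path: Task 1 → Task 3 → Task 4.

Variance along critical path = 7.111 + 9.000 + 0.111 = 16.222
σ = √16.222 = 4.028 days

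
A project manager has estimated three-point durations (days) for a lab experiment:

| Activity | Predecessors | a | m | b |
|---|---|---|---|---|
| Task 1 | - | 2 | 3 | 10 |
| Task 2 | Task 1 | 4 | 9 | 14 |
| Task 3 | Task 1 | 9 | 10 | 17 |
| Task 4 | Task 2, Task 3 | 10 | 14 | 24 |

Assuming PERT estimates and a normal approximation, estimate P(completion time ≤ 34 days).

te_Task 1 = (2 + 4·3 + 10)/6 = 24/6 = 4; σ²_Task 1 = ((10−2)/6)² = 1.778
te_Task 2 = (4 + 4·9 + 14)/6 = 54/6 = 9; σ²_Task 2 = ((14−4)/6)² = 2.778
te_Task 3 = (9 + 4·10 + 17)/6 = 66/6 = 11; σ²_Task 3 = ((17−9)/6)² = 1.778
te_Task 4 = (10 + 4·14 + 24)/6 = 90/6 = 15; σ²_Task 4 = ((24−10)/6)² = 5.444

Forward pass:
ES_Task 1 = 0; EF_Task 1 = 4
ES_Task 2 = 4; EF_Task 2 = 4+9 = 13
ES_Task 3 = 4; EF_Task 3 = 4+11 = 15
ES_Task 4 = max(EF_Task 2=13, EF_Task 3=15) = 15; EF_Task 4 = 15+15 = 30
Expected project duration μ = 30 days. Critical path: Task 1 → Task 3 → Task 4.

Variance along critical path = 1.778 + 1.778 + 5.444 = 9.000; σ = √9.000 = 3.000 days.
Z = (34 − 30) / 3.000 = 1.333
P(T ≤ 34) = Φ(1.333) ≈ 0.909

0.909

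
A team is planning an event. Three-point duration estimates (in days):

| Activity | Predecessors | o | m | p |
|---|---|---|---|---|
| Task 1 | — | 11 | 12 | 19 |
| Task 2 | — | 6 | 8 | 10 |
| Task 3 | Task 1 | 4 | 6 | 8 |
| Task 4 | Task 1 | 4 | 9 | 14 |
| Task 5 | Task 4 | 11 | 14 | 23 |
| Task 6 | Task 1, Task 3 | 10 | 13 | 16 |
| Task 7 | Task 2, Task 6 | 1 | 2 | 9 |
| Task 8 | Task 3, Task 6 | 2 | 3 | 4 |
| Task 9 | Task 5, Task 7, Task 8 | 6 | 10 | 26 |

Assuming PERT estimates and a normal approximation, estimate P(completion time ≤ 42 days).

0.057

te_Task 1 = (11 + 4·12 + 19)/6 = 78/6 = 13; σ²_Task 1 = ((19−11)/6)² = 1.778
te_Task 2 = (6 + 4·8 + 10)/6 = 48/6 = 8; σ²_Task 2 = ((10−6)/6)² = 0.444
te_Task 3 = (4 + 4·6 + 8)/6 = 36/6 = 6; σ²_Task 3 = ((8−4)/6)² = 0.444
te_Task 4 = (4 + 4·9 + 14)/6 = 54/6 = 9; σ²_Task 4 = ((14−4)/6)² = 2.778
te_Task 5 = (11 + 4·14 + 23)/6 = 90/6 = 15; σ²_Task 5 = ((23−11)/6)² = 4.000
te_Task 6 = (10 + 4·13 + 16)/6 = 78/6 = 13; σ²_Task 6 = ((16−10)/6)² = 1.000
te_Task 7 = (1 + 4·2 + 9)/6 = 18/6 = 3; σ²_Task 7 = ((9−1)/6)² = 1.778
te_Task 8 = (2 + 4·3 + 4)/6 = 18/6 = 3; σ²_Task 8 = ((4−2)/6)² = 0.111
te_Task 9 = (6 + 4·10 + 26)/6 = 72/6 = 12; σ²_Task 9 = ((26−6)/6)² = 11.111

Forward pass:
ES_Task 1 = 0; EF_Task 1 = 13
ES_Task 2 = 0; EF_Task 2 = 8
ES_Task 3 = 13; EF_Task 3 = 13+6 = 19
ES_Task 4 = 13; EF_Task 4 = 13+9 = 22
ES_Task 5 = 22; EF_Task 5 = 22+15 = 37
ES_Task 6 = max(EF_Task 1=13, EF_Task 3=19) = 19; EF_Task 6 = 19+13 = 32
ES_Task 7 = max(EF_Task 2=8, EF_Task 6=32) = 32; EF_Task 7 = 32+3 = 35
ES_Task 8 = max(EF_Task 3=19, EF_Task 6=32) = 32; EF_Task 8 = 32+3 = 35
ES_Task 9 = max(EF_Task 5=37, EF_Task 7=35, EF_Task 8=35) = 37; EF_Task 9 = 37+12 = 49
Expected project duration μ = 49 days. Critical path: Task 1 → Task 4 → Task 5 → Task 9.

Variance along critical path = 1.778 + 2.778 + 4.000 + 11.111 = 19.667; σ = √19.667 = 4.435 days.
Z = (42 − 49) / 4.435 = -1.578
P(T ≤ 42) = Φ(-1.578) ≈ 0.057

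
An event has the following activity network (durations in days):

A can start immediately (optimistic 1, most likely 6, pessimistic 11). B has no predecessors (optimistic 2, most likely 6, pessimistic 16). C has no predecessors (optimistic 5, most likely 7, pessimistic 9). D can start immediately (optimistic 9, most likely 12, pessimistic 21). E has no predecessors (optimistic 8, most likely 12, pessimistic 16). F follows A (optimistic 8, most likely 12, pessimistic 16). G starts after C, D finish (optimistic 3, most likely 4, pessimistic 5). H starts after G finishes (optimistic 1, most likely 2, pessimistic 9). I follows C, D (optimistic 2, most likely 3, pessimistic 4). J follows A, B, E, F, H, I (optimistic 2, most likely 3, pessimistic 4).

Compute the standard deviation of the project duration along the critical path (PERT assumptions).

te_A = (1 + 4·6 + 11)/6 = 36/6 = 6; σ²_A = ((11−1)/6)² = 2.778
te_B = (2 + 4·6 + 16)/6 = 42/6 = 7; σ²_B = ((16−2)/6)² = 5.444
te_C = (5 + 4·7 + 9)/6 = 42/6 = 7; σ²_C = ((9−5)/6)² = 0.444
te_D = (9 + 4·12 + 21)/6 = 78/6 = 13; σ²_D = ((21−9)/6)² = 4.000
te_E = (8 + 4·12 + 16)/6 = 72/6 = 12; σ²_E = ((16−8)/6)² = 1.778
te_F = (8 + 4·12 + 16)/6 = 72/6 = 12; σ²_F = ((16−8)/6)² = 1.778
te_G = (3 + 4·4 + 5)/6 = 24/6 = 4; σ²_G = ((5−3)/6)² = 0.111
te_H = (1 + 4·2 + 9)/6 = 18/6 = 3; σ²_H = ((9−1)/6)² = 1.778
te_I = (2 + 4·3 + 4)/6 = 18/6 = 3; σ²_I = ((4−2)/6)² = 0.111
te_J = (2 + 4·3 + 4)/6 = 18/6 = 3; σ²_J = ((4−2)/6)² = 0.111

Forward pass:
ES_A = 0; EF_A = 6
ES_B = 0; EF_B = 7
ES_C = 0; EF_C = 7
ES_D = 0; EF_D = 13
ES_E = 0; EF_E = 12
ES_F = 6; EF_F = 6+12 = 18
ES_G = max(EF_C=7, EF_D=13) = 13; EF_G = 13+4 = 17
ES_H = 17; EF_H = 17+3 = 20
ES_I = max(EF_C=7, EF_D=13) = 13; EF_I = 13+3 = 16
ES_J = max(EF_A=6, EF_B=7, EF_E=12, EF_F=18, EF_H=20, EF_I=16) = 20; EF_J = 20+3 = 23
Expected project duration μ = 23 days. Critical path: D → G → H → J.

Variance along critical path = 4.000 + 0.111 + 1.778 + 0.111 = 6.000
σ = √6.000 = 2.449 days

2.45 days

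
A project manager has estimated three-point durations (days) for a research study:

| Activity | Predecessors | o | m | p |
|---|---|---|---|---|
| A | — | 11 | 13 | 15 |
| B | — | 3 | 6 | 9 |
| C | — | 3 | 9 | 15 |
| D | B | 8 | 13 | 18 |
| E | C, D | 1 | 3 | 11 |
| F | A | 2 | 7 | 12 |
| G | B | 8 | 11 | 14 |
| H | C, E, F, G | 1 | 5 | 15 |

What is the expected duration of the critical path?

te_A = (11 + 4·13 + 15)/6 = 78/6 = 13
te_B = (3 + 4·6 + 9)/6 = 36/6 = 6
te_C = (3 + 4·9 + 15)/6 = 54/6 = 9
te_D = (8 + 4·13 + 18)/6 = 78/6 = 13
te_E = (1 + 4·3 + 11)/6 = 24/6 = 4
te_F = (2 + 4·7 + 12)/6 = 42/6 = 7
te_G = (8 + 4·11 + 14)/6 = 66/6 = 11
te_H = (1 + 4·5 + 15)/6 = 36/6 = 6

Forward pass:
ES_A = 0; EF_A = 13
ES_B = 0; EF_B = 6
ES_C = 0; EF_C = 9
ES_D = 6; EF_D = 6+13 = 19
ES_E = max(EF_C=9, EF_D=19) = 19; EF_E = 19+4 = 23
ES_F = 13; EF_F = 13+7 = 20
ES_G = 6; EF_G = 6+11 = 17
ES_H = max(EF_C=9, EF_E=23, EF_F=20, EF_G=17) = 23; EF_H = 23+6 = 29
Expected project duration μ = 29 days. Critical path: B → D → E → H.

29 days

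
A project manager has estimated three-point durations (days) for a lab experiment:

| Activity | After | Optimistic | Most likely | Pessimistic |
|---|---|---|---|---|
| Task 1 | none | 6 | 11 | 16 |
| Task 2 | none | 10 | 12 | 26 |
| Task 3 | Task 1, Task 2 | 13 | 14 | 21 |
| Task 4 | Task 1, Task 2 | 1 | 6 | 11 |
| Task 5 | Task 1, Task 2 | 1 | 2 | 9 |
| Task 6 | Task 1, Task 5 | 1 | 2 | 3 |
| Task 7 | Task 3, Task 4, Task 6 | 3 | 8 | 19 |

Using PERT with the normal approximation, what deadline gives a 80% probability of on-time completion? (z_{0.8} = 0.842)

te_Task 1 = (6 + 4·11 + 16)/6 = 66/6 = 11; σ²_Task 1 = ((16−6)/6)² = 2.778
te_Task 2 = (10 + 4·12 + 26)/6 = 84/6 = 14; σ²_Task 2 = ((26−10)/6)² = 7.111
te_Task 3 = (13 + 4·14 + 21)/6 = 90/6 = 15; σ²_Task 3 = ((21−13)/6)² = 1.778
te_Task 4 = (1 + 4·6 + 11)/6 = 36/6 = 6; σ²_Task 4 = ((11−1)/6)² = 2.778
te_Task 5 = (1 + 4·2 + 9)/6 = 18/6 = 3; σ²_Task 5 = ((9−1)/6)² = 1.778
te_Task 6 = (1 + 4·2 + 3)/6 = 12/6 = 2; σ²_Task 6 = ((3−1)/6)² = 0.111
te_Task 7 = (3 + 4·8 + 19)/6 = 54/6 = 9; σ²_Task 7 = ((19−3)/6)² = 7.111

Forward pass:
ES_Task 1 = 0; EF_Task 1 = 11
ES_Task 2 = 0; EF_Task 2 = 14
ES_Task 3 = max(EF_Task 1=11, EF_Task 2=14) = 14; EF_Task 3 = 14+15 = 29
ES_Task 4 = max(EF_Task 1=11, EF_Task 2=14) = 14; EF_Task 4 = 14+6 = 20
ES_Task 5 = max(EF_Task 1=11, EF_Task 2=14) = 14; EF_Task 5 = 14+3 = 17
ES_Task 6 = max(EF_Task 1=11, EF_Task 5=17) = 17; EF_Task 6 = 17+2 = 19
ES_Task 7 = max(EF_Task 3=29, EF_Task 4=20, EF_Task 6=19) = 29; EF_Task 7 = 29+9 = 38
Expected project duration μ = 38 days. Critical path: Task 2 → Task 3 → Task 7.

Variance along critical path = 7.111 + 1.778 + 7.111 = 16.000; σ = 4.000 days.
D = μ + z·σ = 38 + 0.842·4.000 = 41.4 days

41.4 days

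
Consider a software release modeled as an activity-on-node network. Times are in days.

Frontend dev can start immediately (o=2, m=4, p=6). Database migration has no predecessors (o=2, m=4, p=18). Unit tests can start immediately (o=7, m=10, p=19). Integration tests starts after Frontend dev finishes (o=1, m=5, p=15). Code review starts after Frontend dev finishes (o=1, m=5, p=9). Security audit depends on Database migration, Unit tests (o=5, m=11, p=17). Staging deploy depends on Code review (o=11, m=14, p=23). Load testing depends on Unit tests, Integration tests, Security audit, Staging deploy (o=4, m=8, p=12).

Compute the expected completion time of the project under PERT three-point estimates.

32 days

te_Frontend dev = (2 + 4·4 + 6)/6 = 24/6 = 4
te_Database migration = (2 + 4·4 + 18)/6 = 36/6 = 6
te_Unit tests = (7 + 4·10 + 19)/6 = 66/6 = 11
te_Integration tests = (1 + 4·5 + 15)/6 = 36/6 = 6
te_Code review = (1 + 4·5 + 9)/6 = 30/6 = 5
te_Security audit = (5 + 4·11 + 17)/6 = 66/6 = 11
te_Staging deploy = (11 + 4·14 + 23)/6 = 90/6 = 15
te_Load testing = (4 + 4·8 + 12)/6 = 48/6 = 8

Forward pass:
ES_Frontend dev = 0; EF_Frontend dev = 4
ES_Database migration = 0; EF_Database migration = 6
ES_Unit tests = 0; EF_Unit tests = 11
ES_Integration tests = 4; EF_Integration tests = 4+6 = 10
ES_Code review = 4; EF_Code review = 4+5 = 9
ES_Security audit = max(EF_Database migration=6, EF_Unit tests=11) = 11; EF_Security audit = 11+11 = 22
ES_Staging deploy = 9; EF_Staging deploy = 9+15 = 24
ES_Load testing = max(EF_Unit tests=11, EF_Integration tests=10, EF_Security audit=22, EF_Staging deploy=24) = 24; EF_Load testing = 24+8 = 32
Expected project duration μ = 32 days. Critical path: Frontend dev → Code review → Staging deploy → Load testing.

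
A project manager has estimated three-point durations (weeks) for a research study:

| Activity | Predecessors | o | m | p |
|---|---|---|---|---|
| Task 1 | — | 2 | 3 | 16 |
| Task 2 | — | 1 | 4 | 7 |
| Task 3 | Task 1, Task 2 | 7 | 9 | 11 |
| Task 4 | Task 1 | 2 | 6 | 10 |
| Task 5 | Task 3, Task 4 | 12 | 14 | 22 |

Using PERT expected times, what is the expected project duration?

29 weeks

te_Task 1 = (2 + 4·3 + 16)/6 = 30/6 = 5
te_Task 2 = (1 + 4·4 + 7)/6 = 24/6 = 4
te_Task 3 = (7 + 4·9 + 11)/6 = 54/6 = 9
te_Task 4 = (2 + 4·6 + 10)/6 = 36/6 = 6
te_Task 5 = (12 + 4·14 + 22)/6 = 90/6 = 15

Forward pass:
ES_Task 1 = 0; EF_Task 1 = 5
ES_Task 2 = 0; EF_Task 2 = 4
ES_Task 3 = max(EF_Task 1=5, EF_Task 2=4) = 5; EF_Task 3 = 5+9 = 14
ES_Task 4 = 5; EF_Task 4 = 5+6 = 11
ES_Task 5 = max(EF_Task 3=14, EF_Task 4=11) = 14; EF_Task 5 = 14+15 = 29
Expected project duration μ = 29 weeks. Critical path: Task 1 → Task 3 → Task 5.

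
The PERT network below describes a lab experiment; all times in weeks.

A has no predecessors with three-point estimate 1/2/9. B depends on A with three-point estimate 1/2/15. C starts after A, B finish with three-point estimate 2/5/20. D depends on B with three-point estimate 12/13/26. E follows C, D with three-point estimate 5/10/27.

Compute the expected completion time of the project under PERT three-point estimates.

te_A = (1 + 4·2 + 9)/6 = 18/6 = 3
te_B = (1 + 4·2 + 15)/6 = 24/6 = 4
te_C = (2 + 4·5 + 20)/6 = 42/6 = 7
te_D = (12 + 4·13 + 26)/6 = 90/6 = 15
te_E = (5 + 4·10 + 27)/6 = 72/6 = 12

Forward pass:
ES_A = 0; EF_A = 3
ES_B = 3; EF_B = 3+4 = 7
ES_C = max(EF_A=3, EF_B=7) = 7; EF_C = 7+7 = 14
ES_D = 7; EF_D = 7+15 = 22
ES_E = max(EF_C=14, EF_D=22) = 22; EF_E = 22+12 = 34
Expected project duration μ = 34 weeks. Critical path: A → B → D → E.

34 weeks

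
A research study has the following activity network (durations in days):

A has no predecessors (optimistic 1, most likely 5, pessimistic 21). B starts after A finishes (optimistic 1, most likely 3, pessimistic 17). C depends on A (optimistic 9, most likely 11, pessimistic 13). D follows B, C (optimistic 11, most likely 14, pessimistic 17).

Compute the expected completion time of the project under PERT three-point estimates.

te_A = (1 + 4·5 + 21)/6 = 42/6 = 7
te_B = (1 + 4·3 + 17)/6 = 30/6 = 5
te_C = (9 + 4·11 + 13)/6 = 66/6 = 11
te_D = (11 + 4·14 + 17)/6 = 84/6 = 14

Forward pass:
ES_A = 0; EF_A = 7
ES_B = 7; EF_B = 7+5 = 12
ES_C = 7; EF_C = 7+11 = 18
ES_D = max(EF_B=12, EF_C=18) = 18; EF_D = 18+14 = 32
Expected project duration μ = 32 days. Critical path: A → C → D.

32 days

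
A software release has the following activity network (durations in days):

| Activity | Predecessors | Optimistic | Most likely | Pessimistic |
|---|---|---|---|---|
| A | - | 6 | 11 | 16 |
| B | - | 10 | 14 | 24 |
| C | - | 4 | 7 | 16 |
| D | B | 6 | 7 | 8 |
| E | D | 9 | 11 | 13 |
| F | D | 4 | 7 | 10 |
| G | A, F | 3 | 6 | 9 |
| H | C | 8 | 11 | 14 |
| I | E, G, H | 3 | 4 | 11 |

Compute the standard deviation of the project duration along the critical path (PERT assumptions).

3.06 days

te_A = (6 + 4·11 + 16)/6 = 66/6 = 11; σ²_A = ((16−6)/6)² = 2.778
te_B = (10 + 4·14 + 24)/6 = 90/6 = 15; σ²_B = ((24−10)/6)² = 5.444
te_C = (4 + 4·7 + 16)/6 = 48/6 = 8; σ²_C = ((16−4)/6)² = 4.000
te_D = (6 + 4·7 + 8)/6 = 42/6 = 7; σ²_D = ((8−6)/6)² = 0.111
te_E = (9 + 4·11 + 13)/6 = 66/6 = 11; σ²_E = ((13−9)/6)² = 0.444
te_F = (4 + 4·7 + 10)/6 = 42/6 = 7; σ²_F = ((10−4)/6)² = 1.000
te_G = (3 + 4·6 + 9)/6 = 36/6 = 6; σ²_G = ((9−3)/6)² = 1.000
te_H = (8 + 4·11 + 14)/6 = 66/6 = 11; σ²_H = ((14−8)/6)² = 1.000
te_I = (3 + 4·4 + 11)/6 = 30/6 = 5; σ²_I = ((11−3)/6)² = 1.778

Forward pass:
ES_A = 0; EF_A = 11
ES_B = 0; EF_B = 15
ES_C = 0; EF_C = 8
ES_D = 15; EF_D = 15+7 = 22
ES_E = 22; EF_E = 22+11 = 33
ES_F = 22; EF_F = 22+7 = 29
ES_G = max(EF_A=11, EF_F=29) = 29; EF_G = 29+6 = 35
ES_H = 8; EF_H = 8+11 = 19
ES_I = max(EF_E=33, EF_G=35, EF_H=19) = 35; EF_I = 35+5 = 40
Expected project duration μ = 40 days. Critical path: B → D → F → G → I.

Variance along critical path = 5.444 + 0.111 + 1.000 + 1.000 + 1.778 = 9.333
σ = √9.333 = 3.055 days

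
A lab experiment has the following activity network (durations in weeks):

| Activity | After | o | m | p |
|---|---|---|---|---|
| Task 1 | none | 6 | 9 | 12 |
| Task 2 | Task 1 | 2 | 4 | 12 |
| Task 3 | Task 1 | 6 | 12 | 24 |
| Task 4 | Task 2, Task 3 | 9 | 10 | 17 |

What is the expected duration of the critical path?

te_Task 1 = (6 + 4·9 + 12)/6 = 54/6 = 9
te_Task 2 = (2 + 4·4 + 12)/6 = 30/6 = 5
te_Task 3 = (6 + 4·12 + 24)/6 = 78/6 = 13
te_Task 4 = (9 + 4·10 + 17)/6 = 66/6 = 11

Forward pass:
ES_Task 1 = 0; EF_Task 1 = 9
ES_Task 2 = 9; EF_Task 2 = 9+5 = 14
ES_Task 3 = 9; EF_Task 3 = 9+13 = 22
ES_Task 4 = max(EF_Task 2=14, EF_Task 3=22) = 22; EF_Task 4 = 22+11 = 33
Expected project duration μ = 33 weeks. Critical path: Task 1 → Task 3 → Task 4.

33 weeks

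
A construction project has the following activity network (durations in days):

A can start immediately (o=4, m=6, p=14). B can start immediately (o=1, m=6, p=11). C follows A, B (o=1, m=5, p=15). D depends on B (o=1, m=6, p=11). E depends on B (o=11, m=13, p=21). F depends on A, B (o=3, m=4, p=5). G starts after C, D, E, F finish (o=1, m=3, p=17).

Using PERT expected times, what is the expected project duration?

te_A = (4 + 4·6 + 14)/6 = 42/6 = 7
te_B = (1 + 4·6 + 11)/6 = 36/6 = 6
te_C = (1 + 4·5 + 15)/6 = 36/6 = 6
te_D = (1 + 4·6 + 11)/6 = 36/6 = 6
te_E = (11 + 4·13 + 21)/6 = 84/6 = 14
te_F = (3 + 4·4 + 5)/6 = 24/6 = 4
te_G = (1 + 4·3 + 17)/6 = 30/6 = 5

Forward pass:
ES_A = 0; EF_A = 7
ES_B = 0; EF_B = 6
ES_C = max(EF_A=7, EF_B=6) = 7; EF_C = 7+6 = 13
ES_D = 6; EF_D = 6+6 = 12
ES_E = 6; EF_E = 6+14 = 20
ES_F = max(EF_A=7, EF_B=6) = 7; EF_F = 7+4 = 11
ES_G = max(EF_C=13, EF_D=12, EF_E=20, EF_F=11) = 20; EF_G = 20+5 = 25
Expected project duration μ = 25 days. Critical path: B → E → G.

25 days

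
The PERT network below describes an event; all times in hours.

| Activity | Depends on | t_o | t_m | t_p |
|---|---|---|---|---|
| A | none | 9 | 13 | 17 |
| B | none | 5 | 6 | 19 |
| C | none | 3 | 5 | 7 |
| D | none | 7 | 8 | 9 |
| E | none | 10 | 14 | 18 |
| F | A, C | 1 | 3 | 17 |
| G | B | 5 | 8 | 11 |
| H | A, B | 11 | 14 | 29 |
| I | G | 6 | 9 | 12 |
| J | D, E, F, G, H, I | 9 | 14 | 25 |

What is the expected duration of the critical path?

44 hours

te_A = (9 + 4·13 + 17)/6 = 78/6 = 13
te_B = (5 + 4·6 + 19)/6 = 48/6 = 8
te_C = (3 + 4·5 + 7)/6 = 30/6 = 5
te_D = (7 + 4·8 + 9)/6 = 48/6 = 8
te_E = (10 + 4·14 + 18)/6 = 84/6 = 14
te_F = (1 + 4·3 + 17)/6 = 30/6 = 5
te_G = (5 + 4·8 + 11)/6 = 48/6 = 8
te_H = (11 + 4·14 + 29)/6 = 96/6 = 16
te_I = (6 + 4·9 + 12)/6 = 54/6 = 9
te_J = (9 + 4·14 + 25)/6 = 90/6 = 15

Forward pass:
ES_A = 0; EF_A = 13
ES_B = 0; EF_B = 8
ES_C = 0; EF_C = 5
ES_D = 0; EF_D = 8
ES_E = 0; EF_E = 14
ES_F = max(EF_A=13, EF_C=5) = 13; EF_F = 13+5 = 18
ES_G = 8; EF_G = 8+8 = 16
ES_H = max(EF_A=13, EF_B=8) = 13; EF_H = 13+16 = 29
ES_I = 16; EF_I = 16+9 = 25
ES_J = max(EF_D=8, EF_E=14, EF_F=18, EF_G=16, EF_H=29, EF_I=25) = 29; EF_J = 29+15 = 44
Expected project duration μ = 44 hours. Critical path: A → H → J.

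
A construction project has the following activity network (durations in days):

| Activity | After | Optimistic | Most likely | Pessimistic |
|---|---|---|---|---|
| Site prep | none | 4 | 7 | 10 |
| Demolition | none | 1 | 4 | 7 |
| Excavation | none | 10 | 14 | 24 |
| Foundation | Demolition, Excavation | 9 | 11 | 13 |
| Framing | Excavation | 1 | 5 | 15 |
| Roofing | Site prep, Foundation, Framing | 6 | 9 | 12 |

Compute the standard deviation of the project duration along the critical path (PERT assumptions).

te_Site prep = (4 + 4·7 + 10)/6 = 42/6 = 7; σ²_Site prep = ((10−4)/6)² = 1.000
te_Demolition = (1 + 4·4 + 7)/6 = 24/6 = 4; σ²_Demolition = ((7−1)/6)² = 1.000
te_Excavation = (10 + 4·14 + 24)/6 = 90/6 = 15; σ²_Excavation = ((24−10)/6)² = 5.444
te_Foundation = (9 + 4·11 + 13)/6 = 66/6 = 11; σ²_Foundation = ((13−9)/6)² = 0.444
te_Framing = (1 + 4·5 + 15)/6 = 36/6 = 6; σ²_Framing = ((15−1)/6)² = 5.444
te_Roofing = (6 + 4·9 + 12)/6 = 54/6 = 9; σ²_Roofing = ((12−6)/6)² = 1.000

Forward pass:
ES_Site prep = 0; EF_Site prep = 7
ES_Demolition = 0; EF_Demolition = 4
ES_Excavation = 0; EF_Excavation = 15
ES_Foundation = max(EF_Demolition=4, EF_Excavation=15) = 15; EF_Foundation = 15+11 = 26
ES_Framing = 15; EF_Framing = 15+6 = 21
ES_Roofing = max(EF_Site prep=7, EF_Foundation=26, EF_Framing=21) = 26; EF_Roofing = 26+9 = 35
Expected project duration μ = 35 days. Critical path: Excavation → Foundation → Roofing.

Variance along critical path = 5.444 + 0.444 + 1.000 = 6.889
σ = √6.889 = 2.625 days

2.62 days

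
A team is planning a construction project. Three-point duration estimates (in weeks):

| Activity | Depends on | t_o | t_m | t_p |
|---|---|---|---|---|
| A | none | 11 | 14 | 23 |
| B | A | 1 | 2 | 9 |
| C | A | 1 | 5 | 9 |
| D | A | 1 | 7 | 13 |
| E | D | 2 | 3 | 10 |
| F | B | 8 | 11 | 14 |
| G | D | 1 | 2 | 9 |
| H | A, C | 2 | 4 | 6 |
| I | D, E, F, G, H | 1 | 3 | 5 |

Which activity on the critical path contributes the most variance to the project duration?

A

te_A = (11 + 4·14 + 23)/6 = 90/6 = 15; σ²_A = ((23−11)/6)² = 4.000
te_B = (1 + 4·2 + 9)/6 = 18/6 = 3; σ²_B = ((9−1)/6)² = 1.778
te_C = (1 + 4·5 + 9)/6 = 30/6 = 5; σ²_C = ((9−1)/6)² = 1.778
te_D = (1 + 4·7 + 13)/6 = 42/6 = 7; σ²_D = ((13−1)/6)² = 4.000
te_E = (2 + 4·3 + 10)/6 = 24/6 = 4; σ²_E = ((10−2)/6)² = 1.778
te_F = (8 + 4·11 + 14)/6 = 66/6 = 11; σ²_F = ((14−8)/6)² = 1.000
te_G = (1 + 4·2 + 9)/6 = 18/6 = 3; σ²_G = ((9−1)/6)² = 1.778
te_H = (2 + 4·4 + 6)/6 = 24/6 = 4; σ²_H = ((6−2)/6)² = 0.444
te_I = (1 + 4·3 + 5)/6 = 18/6 = 3; σ²_I = ((5−1)/6)² = 0.444

Forward pass:
ES_A = 0; EF_A = 15
ES_B = 15; EF_B = 15+3 = 18
ES_C = 15; EF_C = 15+5 = 20
ES_D = 15; EF_D = 15+7 = 22
ES_E = 22; EF_E = 22+4 = 26
ES_F = 18; EF_F = 18+11 = 29
ES_G = 22; EF_G = 22+3 = 25
ES_H = max(EF_A=15, EF_C=20) = 20; EF_H = 20+4 = 24
ES_I = max(EF_D=22, EF_E=26, EF_F=29, EF_G=25, EF_H=24) = 29; EF_I = 29+3 = 32
Expected project duration μ = 32 weeks. Critical path: A → B → F → I.

Variances on critical path: σ²_A=4.000, σ²_B=1.778, σ²_F=1.000, σ²_I=0.444.
Largest is σ²_A = 4.000.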